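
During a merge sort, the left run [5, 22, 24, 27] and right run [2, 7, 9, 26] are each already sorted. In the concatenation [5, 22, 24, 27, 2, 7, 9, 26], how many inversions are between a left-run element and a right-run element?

11 cross-inversions

Count, for every r in R, how many entries of L exceed r:
r = 2: 5, 22, 24, 27 → 4
r = 7: 22, 24, 27 → 3
r = 9: 22, 24, 27 → 3
r = 26: 27 → 1
Cross-inversions: 4 + 3 + 3 + 1 = 11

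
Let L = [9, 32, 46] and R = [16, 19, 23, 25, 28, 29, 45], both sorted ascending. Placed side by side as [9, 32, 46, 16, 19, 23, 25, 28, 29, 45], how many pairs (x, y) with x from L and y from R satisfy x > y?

13 split inversions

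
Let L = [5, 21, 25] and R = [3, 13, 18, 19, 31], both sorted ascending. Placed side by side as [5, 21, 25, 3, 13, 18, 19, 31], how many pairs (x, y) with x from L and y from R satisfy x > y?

Split inversions: 9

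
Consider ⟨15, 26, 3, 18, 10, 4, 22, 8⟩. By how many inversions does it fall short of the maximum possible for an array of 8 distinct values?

Maximum inversions for 8 distinct elements is C(8, 2) = 8·7/2 = 28.
Current inversions — for each element, count later smaller elements:
15: 4
26: 6
3: 0
18: 3
10: 2
4: 0
22: 1
8: 0
Current total: 4 + 6 + 0 + 3 + 2 + 0 + 1 + 0 = 16
Shortfall: 28 − 16 = 12

12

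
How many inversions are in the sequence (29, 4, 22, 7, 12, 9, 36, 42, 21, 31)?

There are 15 inversions.

Sweep left to right; for each value list the smaller values that follow it:
29: 6
4: 0
22: 4
7: 0
12: 1
9: 0
36: 2
42: 2
21: 0
31: 0
Sum: 6 + 0 + 4 + 0 + 1 + 0 + 2 + 2 + 0 + 0 = 15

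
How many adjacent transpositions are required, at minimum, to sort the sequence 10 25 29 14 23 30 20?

Minimum adjacent swaps = number of inversions (each swap of adjacent out-of-order elements removes one inversion and no swap can remove more).
Count inversions — for each element, later elements that are smaller:
10: none → 0
25: 14, 23, 20 → 3
29: 14, 23, 20 → 3
14: none → 0
23: 20 → 1
30: 20 → 1
20: none → 0
Total inversions: 0 + 3 + 3 + 0 + 1 + 1 + 0 = 8

8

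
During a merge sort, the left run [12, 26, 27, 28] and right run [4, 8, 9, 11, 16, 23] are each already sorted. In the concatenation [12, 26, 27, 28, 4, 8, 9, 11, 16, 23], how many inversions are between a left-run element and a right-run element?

22 split inversions

Take each right-half value and tally the left-half values above it:
r = 4: 12, 26, 27, 28 → 4
r = 8: 12, 26, 27, 28 → 4
r = 9: 12, 26, 27, 28 → 4
r = 11: 12, 26, 27, 28 → 4
r = 16: 26, 27, 28 → 3
r = 23: 26, 27, 28 → 3
Cross-inversions: 4 + 4 + 4 + 4 + 3 + 3 = 22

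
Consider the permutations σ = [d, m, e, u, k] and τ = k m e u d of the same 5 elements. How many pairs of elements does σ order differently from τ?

7 discordant pairs

Assign each item its position (1..5) in the first ordering, then rewrite the second ordering as that position sequence:
positions: d→1, m→2, e→3, u→4, k→5
second ordering as positions: [5, 2, 3, 4, 1]
Discordant pairs = inversions in this position sequence.
5: 2, 3, 4, 1 → 4
2: 1 → 1
3: 1 → 1
4: 1 → 1
1: 0
Total: 4 + 1 + 1 + 1 + 0 = 7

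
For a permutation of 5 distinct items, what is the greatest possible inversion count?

Inversions: 10

The maximum occurs when the array is in strictly decreasing order: every one of the C(5, 2) pairs is inverted.
C(5, 2) = 5·4/2 = 10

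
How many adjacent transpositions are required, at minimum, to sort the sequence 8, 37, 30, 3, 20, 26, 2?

14 swaps

Each adjacent swap fixes exactly one inversion, so the minimum swap count equals the number of inversions.
Count inversions — for each element, later elements that are smaller:
8: 3, 2 → 2
37: 30, 3, 20, 26, 2 → 5
30: 3, 20, 26, 2 → 4
3: 2 → 1
20: 2 → 1
26: 2 → 1
2: none → 0
Total inversions: 2 + 5 + 4 + 1 + 1 + 1 + 0 = 14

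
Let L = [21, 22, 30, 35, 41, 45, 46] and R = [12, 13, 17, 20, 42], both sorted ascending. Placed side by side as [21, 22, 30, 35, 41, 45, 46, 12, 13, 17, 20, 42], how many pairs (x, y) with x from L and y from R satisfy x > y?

For each element r of the right run, count left-run elements greater than r:
r = 12: 21, 22, 30, 35, 41, 45, 46 → 7
r = 13: 21, 22, 30, 35, 41, 45, 46 → 7
r = 17: 21, 22, 30, 35, 41, 45, 46 → 7
r = 20: 21, 22, 30, 35, 41, 45, 46 → 7
r = 42: 45, 46 → 2
Cross-inversions: 7 + 7 + 7 + 7 + 2 = 30

30 split inversions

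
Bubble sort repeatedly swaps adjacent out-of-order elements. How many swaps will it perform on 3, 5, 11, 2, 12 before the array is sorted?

3 swaps

Each adjacent swap fixes exactly one inversion, so the minimum swap count equals the number of inversions.
Count inversions — for each element, later elements that are smaller:
3: 2 → 1
5: 2 → 1
11: 2 → 1
2: none → 0
12: none → 0
Total inversions: 1 + 1 + 1 + 0 + 0 = 3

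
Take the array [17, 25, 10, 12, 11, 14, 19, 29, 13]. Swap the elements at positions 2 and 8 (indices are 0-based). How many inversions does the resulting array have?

Positions 2 and 8 hold 10 and 13; after swapping, the array is [17, 25, 13, 12, 11, 14, 19, 29, 10].
Sweep left to right; for each value list the smaller values that follow it:
17 → 13, 12, 11, 14, 10 → 5
25 → 13, 12, 11, 14, 19, 10 → 6
13 → 12, 11, 10 → 3
12 → 11, 10 → 2
11 → 10 → 1
14 → 10 → 1
19 → 10 → 1
29 → 10 → 1
10 → none → 0
Sum: 5 + 6 + 3 + 2 + 1 + 1 + 1 + 1 + 0 = 20

20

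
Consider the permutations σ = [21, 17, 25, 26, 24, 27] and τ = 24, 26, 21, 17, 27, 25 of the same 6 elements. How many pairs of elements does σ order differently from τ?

8

Assign each item its position (1..6) in the first ordering, then rewrite the second ordering as that position sequence:
positions: 21→1, 17→2, 25→3, 26→4, 24→5, 27→6
second ordering as positions: [5, 4, 1, 2, 6, 3]
Discordant pairs = inversions in this position sequence.
5: 4, 1, 2, 3 → 4
4: 1, 2, 3 → 3
1: 0
2: 0
6: 3 → 1
3: 0
Total: 4 + 3 + 0 + 0 + 1 + 0 = 8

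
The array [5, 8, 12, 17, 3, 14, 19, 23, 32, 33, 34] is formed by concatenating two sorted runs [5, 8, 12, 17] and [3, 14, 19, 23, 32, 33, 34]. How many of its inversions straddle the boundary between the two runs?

5

Count, for every r in R, how many entries of L exceed r:
r = 3: 5, 8, 12, 17 → 4
r = 14: 17 → 1
r = 19: none → 0
r = 23: none → 0
r = 32: none → 0
r = 33: none → 0
r = 34: none → 0
Cross-inversions: 4 + 1 + 0 + 0 + 0 + 0 + 0 = 5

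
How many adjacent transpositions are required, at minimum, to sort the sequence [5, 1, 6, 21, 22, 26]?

Minimum adjacent swaps = number of inversions (each swap of adjacent out-of-order elements removes one inversion and no swap can remove more).
Count inversions — for each element, later elements that are smaller:
5: 1 → 1
1: none → 0
6: none → 0
21: none → 0
22: none → 0
26: none → 0
Total inversions: 1 + 0 + 0 + 0 + 0 + 0 = 1

1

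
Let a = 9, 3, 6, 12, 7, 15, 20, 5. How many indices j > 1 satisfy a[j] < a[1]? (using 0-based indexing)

The element at index 1 is 3.
Elements after it: 6, 12, 7, 15, 20, 5
None of them are smaller than 3.

0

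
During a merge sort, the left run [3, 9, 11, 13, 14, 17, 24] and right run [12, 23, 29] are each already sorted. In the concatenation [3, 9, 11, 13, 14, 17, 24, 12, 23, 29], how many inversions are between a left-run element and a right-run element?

Take each right-half value and tally the left-half values above it:
r = 12: 13, 14, 17, 24 → 4
r = 23: 24 → 1
r = 29: none → 0
Cross-inversions: 4 + 1 + 0 = 5

5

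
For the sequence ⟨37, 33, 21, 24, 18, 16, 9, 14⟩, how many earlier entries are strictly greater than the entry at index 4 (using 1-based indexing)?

The element at index 4 is 24.
Elements before it: 37, 33, 21
Those larger than 24: 37, 33

2 such elements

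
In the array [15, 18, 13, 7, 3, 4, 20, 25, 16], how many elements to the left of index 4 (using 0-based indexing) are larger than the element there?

4

The element at index 4 is 3.
Elements before it: 15, 18, 13, 7
Those larger than 3: 15, 18, 13, 7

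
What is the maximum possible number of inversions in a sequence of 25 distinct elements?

300

The maximum occurs when the array is in strictly decreasing order: every one of the C(25, 2) pairs is inverted.
C(25, 2) = 25·24/2 = 300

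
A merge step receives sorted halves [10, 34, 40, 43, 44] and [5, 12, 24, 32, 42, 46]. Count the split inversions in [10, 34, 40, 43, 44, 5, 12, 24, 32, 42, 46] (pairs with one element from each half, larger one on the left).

For each element r of the right run, count left-run elements greater than r:
r = 5: 10, 34, 40, 43, 44 → 5
r = 12: 34, 40, 43, 44 → 4
r = 24: 34, 40, 43, 44 → 4
r = 32: 34, 40, 43, 44 → 4
r = 42: 43, 44 → 2
r = 46: none → 0
Cross-inversions: 5 + 4 + 4 + 4 + 2 + 0 = 19

19 cross-inversions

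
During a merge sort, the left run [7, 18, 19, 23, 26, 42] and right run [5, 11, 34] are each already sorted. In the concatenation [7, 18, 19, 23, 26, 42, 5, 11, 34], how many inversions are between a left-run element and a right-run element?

Count, for every r in R, how many entries of L exceed r:
r = 5: 7, 18, 19, 23, 26, 42 → 6
r = 11: 18, 19, 23, 26, 42 → 5
r = 34: 42 → 1
Cross-inversions: 6 + 5 + 1 = 12

There are 12 split inversions.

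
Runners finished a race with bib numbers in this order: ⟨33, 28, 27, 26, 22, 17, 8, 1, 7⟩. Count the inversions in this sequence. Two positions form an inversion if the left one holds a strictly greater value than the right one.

Sweep left to right; for each value list the smaller values that follow it:
33: 8
28: 7
27: 6
26: 5
22: 4
17: 3
8: 2
1: 0
7: 0
Sum: 8 + 7 + 6 + 5 + 4 + 3 + 2 + 0 + 0 = 35

35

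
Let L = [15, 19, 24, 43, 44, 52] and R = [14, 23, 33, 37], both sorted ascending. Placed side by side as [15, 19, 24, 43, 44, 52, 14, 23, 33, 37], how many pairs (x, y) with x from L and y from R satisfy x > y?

For each element r of the right run, count left-run elements greater than r:
r = 14: 15, 19, 24, 43, 44, 52 → 6
r = 23: 24, 43, 44, 52 → 4
r = 33: 43, 44, 52 → 3
r = 37: 43, 44, 52 → 3
Cross-inversions: 6 + 4 + 3 + 3 = 16

16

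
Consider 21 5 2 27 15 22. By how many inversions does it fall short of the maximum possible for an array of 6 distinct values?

Maximum inversions for 6 distinct elements is C(6, 2) = 6·5/2 = 15.
Current inversions — for each element, count later smaller elements:
21: 3
5: 1
2: 0
27: 2
15: 0
22: 0
Current total: 3 + 1 + 0 + 2 + 0 + 0 = 6
Shortfall: 15 − 6 = 9

9 inversions short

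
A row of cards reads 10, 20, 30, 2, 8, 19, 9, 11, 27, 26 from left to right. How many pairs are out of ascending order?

18

Count, for each position, how many later elements it exceeds:
10 → 2, 8, 9 → 3
20 → 2, 8, 19, 9, 11 → 5
30 → 2, 8, 19, 9, 11, 27, 26 → 7
2 → none → 0
8 → none → 0
19 → 9, 11 → 2
9 → none → 0
11 → none → 0
27 → 26 → 1
26 → none → 0
Sum: 3 + 5 + 7 + 0 + 0 + 2 + 0 + 0 + 1 + 0 = 18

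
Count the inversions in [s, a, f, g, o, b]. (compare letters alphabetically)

Out-of-order pairs: 8

Listing every pair i<j with a[i]>a[j] (using 0-based positions):
(0,1): s > a
(0,2): s > f
(0,3): s > g
(0,4): s > o
(0,5): s > b
(2,5): f > b
(3,5): g > b
(4,5): o > b
That's 8 pairs.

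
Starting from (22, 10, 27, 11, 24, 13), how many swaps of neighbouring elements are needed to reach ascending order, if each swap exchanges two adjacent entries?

7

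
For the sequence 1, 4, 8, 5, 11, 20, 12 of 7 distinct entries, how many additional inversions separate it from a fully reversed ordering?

Maximum inversions for 7 distinct elements is C(7, 2) = 7·6/2 = 21.
Current inversions — for each element, count later smaller elements:
1: 0
4: 0
8: 1
5: 0
11: 0
20: 1
12: 0
Current total: 0 + 0 + 1 + 0 + 0 + 1 + 0 = 2
Shortfall: 21 − 2 = 19

19 inversions short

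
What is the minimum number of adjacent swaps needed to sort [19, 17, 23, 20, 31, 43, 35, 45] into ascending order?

Swaps: 3

Each adjacent swap fixes exactly one inversion, so the minimum swap count equals the number of inversions.
Count inversions — for each element, later elements that are smaller:
19: 17 → 1
17: none → 0
23: 20 → 1
20: none → 0
31: none → 0
43: 35 → 1
35: none → 0
45: none → 0
Total inversions: 1 + 0 + 1 + 0 + 0 + 1 + 0 + 0 = 3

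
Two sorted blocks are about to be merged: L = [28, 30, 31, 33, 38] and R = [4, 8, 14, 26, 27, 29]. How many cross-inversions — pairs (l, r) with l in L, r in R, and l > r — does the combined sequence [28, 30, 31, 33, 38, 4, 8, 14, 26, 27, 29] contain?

Take each right-half value and tally the left-half values above it:
r = 4: 28, 30, 31, 33, 38 → 5
r = 8: 28, 30, 31, 33, 38 → 5
r = 14: 28, 30, 31, 33, 38 → 5
r = 26: 28, 30, 31, 33, 38 → 5
r = 27: 28, 30, 31, 33, 38 → 5
r = 29: 30, 31, 33, 38 → 4
Cross-inversions: 5 + 5 + 5 + 5 + 5 + 4 = 29

29 split inversions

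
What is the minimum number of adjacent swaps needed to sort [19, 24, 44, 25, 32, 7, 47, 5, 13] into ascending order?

Each adjacent swap fixes exactly one inversion, so the minimum swap count equals the number of inversions.
Count inversions — for each element, later elements that are smaller:
19: 7, 5, 13 → 3
24: 7, 5, 13 → 3
44: 25, 32, 7, 5, 13 → 5
25: 7, 5, 13 → 3
32: 7, 5, 13 → 3
7: 5 → 1
47: 5, 13 → 2
5: none → 0
13: none → 0
Total inversions: 3 + 3 + 5 + 3 + 3 + 1 + 2 + 0 + 0 = 20

20 swaps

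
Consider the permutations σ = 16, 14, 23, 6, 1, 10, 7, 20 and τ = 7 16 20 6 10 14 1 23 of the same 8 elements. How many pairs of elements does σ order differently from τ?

There are 17 discordant pairs.

Assign each item its position (1..8) in the first ordering, then rewrite the second ordering as that position sequence:
positions: 16→1, 14→2, 23→3, 6→4, 1→5, 10→6, 7→7, 20→8
second ordering as positions: [7, 1, 8, 4, 6, 2, 5, 3]
Discordant pairs = inversions in this position sequence.
7: 1, 4, 6, 2, 5, 3 → 6
1: 0
8: 4, 6, 2, 5, 3 → 5
4: 2, 3 → 2
6: 2, 5, 3 → 3
2: 0
5: 3 → 1
3: 0
Total: 6 + 0 + 5 + 2 + 3 + 0 + 1 + 0 = 17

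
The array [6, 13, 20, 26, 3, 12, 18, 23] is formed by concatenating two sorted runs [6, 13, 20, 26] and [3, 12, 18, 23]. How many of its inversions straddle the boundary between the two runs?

For each element r of the right run, count left-run elements greater than r:
r = 3: 6, 13, 20, 26 → 4
r = 12: 13, 20, 26 → 3
r = 18: 20, 26 → 2
r = 23: 26 → 1
Cross-inversions: 4 + 3 + 2 + 1 = 10

10 cross-inversions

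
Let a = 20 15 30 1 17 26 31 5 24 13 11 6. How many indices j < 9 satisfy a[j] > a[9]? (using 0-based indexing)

The element at index 9 is 13.
Elements before it: 20, 15, 30, 1, 17, 26, 31, 5, 24
Those larger than 13: 20, 15, 30, 17, 26, 31, 24

7 such elements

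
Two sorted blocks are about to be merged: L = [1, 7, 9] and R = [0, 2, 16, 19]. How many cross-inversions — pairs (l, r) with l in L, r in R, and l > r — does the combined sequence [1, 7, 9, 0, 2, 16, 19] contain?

Take each right-half value and tally the left-half values above it:
r = 0: 1, 7, 9 → 3
r = 2: 7, 9 → 2
r = 16: none → 0
r = 19: none → 0
Cross-inversions: 3 + 2 + 0 + 0 = 5

Split inversions: 5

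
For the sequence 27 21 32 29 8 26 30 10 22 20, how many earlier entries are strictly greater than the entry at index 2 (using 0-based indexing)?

0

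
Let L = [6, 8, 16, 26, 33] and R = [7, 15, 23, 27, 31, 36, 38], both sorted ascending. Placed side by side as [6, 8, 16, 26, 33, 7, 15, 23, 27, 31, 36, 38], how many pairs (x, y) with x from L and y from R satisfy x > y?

11 split inversions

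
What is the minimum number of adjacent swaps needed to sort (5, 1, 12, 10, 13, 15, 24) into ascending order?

Each adjacent swap fixes exactly one inversion, so the minimum swap count equals the number of inversions.
Count inversions — for each element, later elements that are smaller:
5: 1 → 1
1: none → 0
12: 10 → 1
10: none → 0
13: none → 0
15: none → 0
24: none → 0
Total inversions: 1 + 0 + 1 + 0 + 0 + 0 + 0 = 2

2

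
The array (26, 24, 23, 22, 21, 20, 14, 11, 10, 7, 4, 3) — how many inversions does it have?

For each element, count later entries that are smaller:
26 → 24, 23, 22, 21, 20, 14, 11, 10, 7, 4, 3 → 11
24 → 23, 22, 21, 20, 14, 11, 10, 7, 4, 3 → 10
23 → 22, 21, 20, 14, 11, 10, 7, 4, 3 → 9
22 → 21, 20, 14, 11, 10, 7, 4, 3 → 8
21 → 20, 14, 11, 10, 7, 4, 3 → 7
20 → 14, 11, 10, 7, 4, 3 → 6
14 → 11, 10, 7, 4, 3 → 5
11 → 10, 7, 4, 3 → 4
10 → 7, 4, 3 → 3
7 → 4, 3 → 2
4 → 3 → 1
3 → none → 0
Sum: 11 + 10 + 9 + 8 + 7 + 6 + 5 + 4 + 3 + 2 + 1 + 0 = 66

66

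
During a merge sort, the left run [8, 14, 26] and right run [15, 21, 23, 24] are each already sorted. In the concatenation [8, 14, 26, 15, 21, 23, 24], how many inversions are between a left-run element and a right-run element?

4 split inversions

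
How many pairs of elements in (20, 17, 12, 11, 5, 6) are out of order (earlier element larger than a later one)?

Inversions: 14

Count, for each position, how many later elements it exceeds:
20 → 17, 12, 11, 5, 6 → 5
17 → 12, 11, 5, 6 → 4
12 → 11, 5, 6 → 3
11 → 5, 6 → 2
5 → none → 0
6 → none → 0
Sum: 5 + 4 + 3 + 2 + 0 + 0 = 14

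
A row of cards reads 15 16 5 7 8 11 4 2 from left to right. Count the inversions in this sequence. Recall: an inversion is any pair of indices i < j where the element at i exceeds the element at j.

Count, for each position, how many later elements it exceeds:
15 → 5, 7, 8, 11, 4, 2 → 6
16 → 5, 7, 8, 11, 4, 2 → 6
5 → 4, 2 → 2
7 → 4, 2 → 2
8 → 4, 2 → 2
11 → 4, 2 → 2
4 → 2 → 1
2 → none → 0
Sum: 6 + 6 + 2 + 2 + 2 + 2 + 1 + 0 = 21

21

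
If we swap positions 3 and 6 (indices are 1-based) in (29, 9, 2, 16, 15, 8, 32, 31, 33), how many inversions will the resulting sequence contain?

Positions 3 and 6 hold 2 and 8; after swapping, the array is [29, 9, 8, 16, 15, 2, 32, 31, 33].
For each element, count later entries that are smaller:
29 → 9, 8, 16, 15, 2 → 5
9 → 8, 2 → 2
8 → 2 → 1
16 → 15, 2 → 2
15 → 2 → 1
2 → none → 0
32 → 31 → 1
31 → none → 0
33 → none → 0
Sum: 5 + 2 + 1 + 2 + 1 + 0 + 1 + 0 + 0 = 12

12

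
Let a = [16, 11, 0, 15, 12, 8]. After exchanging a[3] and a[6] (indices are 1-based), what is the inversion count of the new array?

Positions 3 and 6 hold 0 and 8; after swapping, the array is [16, 11, 8, 15, 12, 0].
For each element, count later entries that are smaller:
16: 5
11: 2
8: 1
15: 2
12: 1
0: 0
Sum: 5 + 2 + 1 + 2 + 1 + 0 = 11

There are 11 inversions.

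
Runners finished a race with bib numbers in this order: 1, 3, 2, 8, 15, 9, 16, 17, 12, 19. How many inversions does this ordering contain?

5

For each element, count later entries that are smaller:
1 → none → 0
3 → 2 → 1
2 → none → 0
8 → none → 0
15 → 9, 12 → 2
9 → none → 0
16 → 12 → 1
17 → 12 → 1
12 → none → 0
19 → none → 0
Sum: 0 + 1 + 0 + 0 + 2 + 0 + 1 + 1 + 0 + 0 = 5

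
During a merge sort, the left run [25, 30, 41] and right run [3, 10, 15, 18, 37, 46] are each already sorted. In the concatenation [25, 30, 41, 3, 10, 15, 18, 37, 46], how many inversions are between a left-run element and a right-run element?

Split inversions: 13

Count, for every r in R, how many entries of L exceed r:
r = 3: 25, 30, 41 → 3
r = 10: 25, 30, 41 → 3
r = 15: 25, 30, 41 → 3
r = 18: 25, 30, 41 → 3
r = 37: 41 → 1
r = 46: none → 0
Cross-inversions: 3 + 3 + 3 + 3 + 1 + 0 = 13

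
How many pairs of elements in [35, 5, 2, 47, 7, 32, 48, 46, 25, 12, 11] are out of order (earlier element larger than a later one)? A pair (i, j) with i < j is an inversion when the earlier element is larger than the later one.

Inversions: 27

For each element, count later entries that are smaller:
35 → 5, 2, 7, 32, 25, 12, 11 → 7
5 → 2 → 1
2 → none → 0
47 → 7, 32, 46, 25, 12, 11 → 6
7 → none → 0
32 → 25, 12, 11 → 3
48 → 46, 25, 12, 11 → 4
46 → 25, 12, 11 → 3
25 → 12, 11 → 2
12 → 11 → 1
11 → none → 0
Sum: 7 + 1 + 0 + 6 + 0 + 3 + 4 + 3 + 2 + 1 + 0 = 27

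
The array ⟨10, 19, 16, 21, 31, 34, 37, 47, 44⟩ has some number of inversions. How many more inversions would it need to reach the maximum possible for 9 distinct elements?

34 inversions short

Maximum inversions for 9 distinct elements is C(9, 2) = 9·8/2 = 36.
Current inversions — for each element, count later smaller elements:
10: 0
19: 1
16: 0
21: 0
31: 0
34: 0
37: 0
47: 1
44: 0
Current total: 0 + 1 + 0 + 0 + 0 + 0 + 0 + 1 + 0 = 2
Shortfall: 36 − 2 = 34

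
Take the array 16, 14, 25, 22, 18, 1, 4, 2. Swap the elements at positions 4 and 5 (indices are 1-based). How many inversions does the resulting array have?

Inversions: 19

Positions 4 and 5 hold 22 and 18; after swapping, the array is [16, 14, 25, 18, 22, 1, 4, 2].
For each element, count later entries that are smaller:
16 → 14, 1, 4, 2 → 4
14 → 1, 4, 2 → 3
25 → 18, 22, 1, 4, 2 → 5
18 → 1, 4, 2 → 3
22 → 1, 4, 2 → 3
1 → none → 0
4 → 2 → 1
2 → none → 0
Sum: 4 + 3 + 5 + 3 + 3 + 0 + 1 + 0 = 19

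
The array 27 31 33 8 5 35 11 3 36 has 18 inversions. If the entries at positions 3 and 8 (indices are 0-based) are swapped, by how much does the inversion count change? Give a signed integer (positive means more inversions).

+5

Positions 3 and 8 hold 8 and 36; after swapping, the array is [27, 31, 33, 36, 5, 35, 11, 3, 8].
Sweep left to right; for each value list the smaller values that follow it:
27: 4
31: 4
33: 4
36: 5
5: 1
35: 3
11: 2
3: 0
8: 0
Sum: 4 + 4 + 4 + 5 + 1 + 3 + 2 + 0 + 0 = 23
Change: 23 − 18 = +5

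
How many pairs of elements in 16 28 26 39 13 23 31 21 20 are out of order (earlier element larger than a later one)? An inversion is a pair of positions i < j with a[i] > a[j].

20

Count, for each position, how many later elements it exceeds:
16 → 13 → 1
28 → 26, 13, 23, 21, 20 → 5
26 → 13, 23, 21, 20 → 4
39 → 13, 23, 31, 21, 20 → 5
13 → none → 0
23 → 21, 20 → 2
31 → 21, 20 → 2
21 → 20 → 1
20 → none → 0
Sum: 1 + 5 + 4 + 5 + 0 + 2 + 2 + 1 + 0 = 20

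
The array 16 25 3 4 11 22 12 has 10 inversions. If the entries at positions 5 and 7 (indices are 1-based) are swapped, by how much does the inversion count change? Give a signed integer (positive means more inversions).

+1

Positions 5 and 7 hold 11 and 12; after swapping, the array is [16, 25, 3, 4, 12, 22, 11].
Element-by-element contributions:
16 → 3, 4, 12, 11 → 4
25 → 3, 4, 12, 22, 11 → 5
3 → none → 0
4 → none → 0
12 → 11 → 1
22 → 11 → 1
11 → none → 0
Sum: 4 + 5 + 0 + 0 + 1 + 1 + 0 = 11
Change: 11 − 10 = +1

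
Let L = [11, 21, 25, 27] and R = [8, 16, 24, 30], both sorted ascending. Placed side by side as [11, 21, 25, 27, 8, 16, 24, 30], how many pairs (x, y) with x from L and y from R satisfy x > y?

There are 9 split inversions.

For each element r of the right run, count left-run elements greater than r:
r = 8: 11, 21, 25, 27 → 4
r = 16: 21, 25, 27 → 3
r = 24: 25, 27 → 2
r = 30: none → 0
Cross-inversions: 4 + 3 + 2 + 0 = 9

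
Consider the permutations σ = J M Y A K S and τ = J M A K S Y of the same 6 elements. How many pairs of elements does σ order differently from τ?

3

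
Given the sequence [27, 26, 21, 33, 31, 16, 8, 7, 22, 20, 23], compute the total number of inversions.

Inversions: 36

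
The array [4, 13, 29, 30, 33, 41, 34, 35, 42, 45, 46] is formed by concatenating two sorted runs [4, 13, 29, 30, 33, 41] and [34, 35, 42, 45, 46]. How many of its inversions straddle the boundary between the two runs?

There are 2 cross-inversions.

Take each right-half value and tally the left-half values above it:
r = 34: 41 → 1
r = 35: 41 → 1
r = 42: none → 0
r = 45: none → 0
r = 46: none → 0
Cross-inversions: 1 + 1 + 0 + 0 + 0 = 2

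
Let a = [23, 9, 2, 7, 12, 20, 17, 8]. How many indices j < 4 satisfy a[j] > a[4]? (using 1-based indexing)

The element at index 4 is 7.
Elements before it: 23, 9, 2
Those larger than 7: 23, 9

2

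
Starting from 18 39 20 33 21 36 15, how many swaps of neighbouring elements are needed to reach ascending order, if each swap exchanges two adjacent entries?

11

Each adjacent swap fixes exactly one inversion, so the minimum swap count equals the number of inversions.
Count inversions — for each element, later elements that are smaller:
18: 15 → 1
39: 20, 33, 21, 36, 15 → 5
20: 15 → 1
33: 21, 15 → 2
21: 15 → 1
36: 15 → 1
15: none → 0
Total inversions: 1 + 5 + 1 + 2 + 1 + 1 + 0 = 11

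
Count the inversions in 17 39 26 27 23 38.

Element-by-element contributions:
17: 0
39: 4
26: 1
27: 1
23: 0
38: 0
Sum: 0 + 4 + 1 + 1 + 0 + 0 = 6

6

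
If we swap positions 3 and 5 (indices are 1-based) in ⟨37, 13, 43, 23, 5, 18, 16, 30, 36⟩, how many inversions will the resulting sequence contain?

Positions 3 and 5 hold 43 and 5; after swapping, the array is [37, 13, 5, 23, 43, 18, 16, 30, 36].
Element-by-element contributions:
37 → 13, 5, 23, 18, 16, 30, 36 → 7
13 → 5 → 1
5 → none → 0
23 → 18, 16 → 2
43 → 18, 16, 30, 36 → 4
18 → 16 → 1
16 → none → 0
30 → none → 0
36 → none → 0
Sum: 7 + 1 + 0 + 2 + 4 + 1 + 0 + 0 + 0 = 15

15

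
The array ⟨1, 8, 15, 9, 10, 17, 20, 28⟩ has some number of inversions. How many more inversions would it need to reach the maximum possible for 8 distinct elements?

26

Maximum inversions for 8 distinct elements is C(8, 2) = 8·7/2 = 28.
Current inversions — for each element, count later smaller elements:
1: 0
8: 0
15: 2
9: 0
10: 0
17: 0
20: 0
28: 0
Current total: 0 + 0 + 2 + 0 + 0 + 0 + 0 + 0 = 2
Shortfall: 28 − 2 = 26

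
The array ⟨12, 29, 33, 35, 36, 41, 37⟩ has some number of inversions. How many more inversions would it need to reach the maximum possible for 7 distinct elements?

Maximum inversions for 7 distinct elements is C(7, 2) = 7·6/2 = 21.
Current inversions — for each element, count later smaller elements:
12: 0
29: 0
33: 0
35: 0
36: 0
41: 1
37: 0
Current total: 0 + 0 + 0 + 0 + 0 + 1 + 0 = 1
Shortfall: 21 − 1 = 20

20 inversions short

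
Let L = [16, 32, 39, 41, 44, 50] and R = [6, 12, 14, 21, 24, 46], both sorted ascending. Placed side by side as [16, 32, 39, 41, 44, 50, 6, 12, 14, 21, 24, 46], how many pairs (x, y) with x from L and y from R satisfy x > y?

29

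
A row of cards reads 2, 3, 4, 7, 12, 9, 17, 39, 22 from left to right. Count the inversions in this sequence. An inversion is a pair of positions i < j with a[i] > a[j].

Element-by-element contributions:
2: 0
3: 0
4: 0
7: 0
12: 1
9: 0
17: 0
39: 1
22: 0
Sum: 0 + 0 + 0 + 0 + 1 + 0 + 0 + 1 + 0 = 2

2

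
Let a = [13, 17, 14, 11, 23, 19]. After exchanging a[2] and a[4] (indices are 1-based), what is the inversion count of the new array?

Positions 2 and 4 hold 17 and 11; after swapping, the array is [13, 11, 14, 17, 23, 19].
Count, for each position, how many later elements it exceeds:
13 → 11 → 1
11 → none → 0
14 → none → 0
17 → none → 0
23 → 19 → 1
19 → none → 0
Sum: 1 + 0 + 0 + 0 + 1 + 0 = 2

2 inversions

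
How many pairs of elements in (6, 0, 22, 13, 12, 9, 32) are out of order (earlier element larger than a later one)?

Inversion pairs (indices are 1-based):
(1,2): 6 > 0
(3,4): 22 > 13
(3,5): 22 > 12
(3,6): 22 > 9
(4,5): 13 > 12
(4,6): 13 > 9
(5,6): 12 > 9
That's 7 pairs.

Inversions: 7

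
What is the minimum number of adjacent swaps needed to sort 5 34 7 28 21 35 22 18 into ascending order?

12 swaps

Each adjacent swap fixes exactly one inversion, so the minimum swap count equals the number of inversions.
Count inversions — for each element, later elements that are smaller:
5: none → 0
34: 7, 28, 21, 22, 18 → 5
7: none → 0
28: 21, 22, 18 → 3
21: 18 → 1
35: 22, 18 → 2
22: 18 → 1
18: none → 0
Total inversions: 0 + 5 + 0 + 3 + 1 + 2 + 1 + 0 = 12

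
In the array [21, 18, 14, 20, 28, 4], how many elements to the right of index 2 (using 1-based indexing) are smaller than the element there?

The element at index 2 is 18.
Elements after it: 14, 20, 28, 4
Those smaller than 18: 14, 4

2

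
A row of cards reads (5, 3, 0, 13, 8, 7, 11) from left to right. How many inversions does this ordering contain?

Out-of-order index pairs (0-indexed):
(0,1): 5 > 3
(0,2): 5 > 0
(1,2): 3 > 0
(3,4): 13 > 8
(3,5): 13 > 7
(3,6): 13 > 11
(4,5): 8 > 7
That's 7 pairs.

7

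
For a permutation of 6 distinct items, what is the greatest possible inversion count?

The maximum occurs when the array is in strictly decreasing order: every one of the C(6, 2) pairs is inverted.
C(6, 2) = 6·5/2 = 15

There are 15 inversions.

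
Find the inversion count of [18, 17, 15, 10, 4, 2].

Sweep left to right; for each value list the smaller values that follow it:
18: 5
17: 4
15: 3
10: 2
4: 1
2: 0
Sum: 5 + 4 + 3 + 2 + 1 + 0 = 15

15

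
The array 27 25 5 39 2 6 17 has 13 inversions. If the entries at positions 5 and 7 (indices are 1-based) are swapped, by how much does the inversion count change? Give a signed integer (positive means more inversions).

+3

Positions 5 and 7 hold 2 and 17; after swapping, the array is [27, 25, 5, 39, 17, 6, 2].
For each element, count later entries that are smaller:
27: 5
25: 4
5: 1
39: 3
17: 2
6: 1
2: 0
Sum: 5 + 4 + 1 + 3 + 2 + 1 + 0 = 16
Change: 16 − 13 = +3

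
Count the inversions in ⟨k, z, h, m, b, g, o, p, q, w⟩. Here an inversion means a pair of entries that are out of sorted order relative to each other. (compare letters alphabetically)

15 inversions

Count, for each position, how many later elements it exceeds:
k: 3
z: 8
h: 2
m: 2
b: 0
g: 0
o: 0
p: 0
q: 0
w: 0
Sum: 3 + 8 + 2 + 2 + 0 + 0 + 0 + 0 + 0 + 0 = 15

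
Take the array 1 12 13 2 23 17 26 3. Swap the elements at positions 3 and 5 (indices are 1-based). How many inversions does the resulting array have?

9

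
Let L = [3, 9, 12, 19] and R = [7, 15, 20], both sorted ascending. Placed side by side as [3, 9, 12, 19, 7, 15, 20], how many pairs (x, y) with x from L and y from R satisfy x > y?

4 split inversions

For each element r of the right run, count left-run elements greater than r:
r = 7: 9, 12, 19 → 3
r = 15: 19 → 1
r = 20: none → 0
Cross-inversions: 3 + 1 + 0 = 4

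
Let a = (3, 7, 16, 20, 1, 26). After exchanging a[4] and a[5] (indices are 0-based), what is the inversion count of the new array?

Positions 4 and 5 hold 1 and 26; after swapping, the array is [3, 7, 16, 20, 26, 1].
For each element, count later entries that are smaller:
3: 1
7: 1
16: 1
20: 1
26: 1
1: 0
Sum: 1 + 1 + 1 + 1 + 1 + 0 = 5

5 inversions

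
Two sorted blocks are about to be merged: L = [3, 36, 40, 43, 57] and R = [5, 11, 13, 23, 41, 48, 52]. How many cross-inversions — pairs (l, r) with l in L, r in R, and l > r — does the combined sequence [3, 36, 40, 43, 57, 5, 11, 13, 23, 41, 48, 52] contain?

20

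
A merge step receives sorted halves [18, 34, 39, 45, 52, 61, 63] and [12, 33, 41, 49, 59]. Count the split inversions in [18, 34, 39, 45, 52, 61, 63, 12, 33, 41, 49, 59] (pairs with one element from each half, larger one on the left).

22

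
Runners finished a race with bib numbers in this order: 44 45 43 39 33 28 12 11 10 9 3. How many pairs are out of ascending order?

Count, for each position, how many later elements it exceeds:
44: 9
45: 9
43: 8
39: 7
33: 6
28: 5
12: 4
11: 3
10: 2
9: 1
3: 0
Sum: 9 + 9 + 8 + 7 + 6 + 5 + 4 + 3 + 2 + 1 + 0 = 54

There are 54 out-of-order pairs.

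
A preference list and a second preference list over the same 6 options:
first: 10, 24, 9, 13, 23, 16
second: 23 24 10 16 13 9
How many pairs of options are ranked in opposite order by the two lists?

Assign each item its position (1..6) in the first ordering, then rewrite the second ordering as that position sequence:
positions: 10→1, 24→2, 9→3, 13→4, 23→5, 16→6
second ordering as positions: [5, 2, 1, 6, 4, 3]
Discordant pairs = inversions in this position sequence.
5: 2, 1, 4, 3 → 4
2: 1 → 1
1: 0
6: 4, 3 → 2
4: 3 → 1
3: 0
Total: 4 + 1 + 0 + 2 + 1 + 0 = 8

Pairs: 8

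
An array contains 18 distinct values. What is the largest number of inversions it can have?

The maximum occurs when the array is in strictly decreasing order: every one of the C(18, 2) pairs is inverted.
C(18, 2) = 18·17/2 = 153

153 inversions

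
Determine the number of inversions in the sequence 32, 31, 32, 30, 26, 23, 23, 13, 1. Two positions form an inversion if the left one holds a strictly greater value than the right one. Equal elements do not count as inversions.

Count, for each position, how many later elements it exceeds:
32 → 31, 30, 26, 23, 23, 13, 1 → 7
31 → 30, 26, 23, 23, 13, 1 → 6
32 → 30, 26, 23, 23, 13, 1 → 6
30 → 26, 23, 23, 13, 1 → 5
26 → 23, 23, 13, 1 → 4
23 → 13, 1 → 2
23 → 13, 1 → 2
13 → 1 → 1
1 → none → 0
Sum: 7 + 6 + 6 + 5 + 4 + 2 + 2 + 1 + 0 = 33

There are 33 out-of-order pairs.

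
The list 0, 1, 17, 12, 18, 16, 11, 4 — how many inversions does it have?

12

Sweep left to right; for each value list the smaller values that follow it:
0 → none → 0
1 → none → 0
17 → 12, 16, 11, 4 → 4
12 → 11, 4 → 2
18 → 16, 11, 4 → 3
16 → 11, 4 → 2
11 → 4 → 1
4 → none → 0
Sum: 0 + 0 + 4 + 2 + 3 + 2 + 1 + 0 = 12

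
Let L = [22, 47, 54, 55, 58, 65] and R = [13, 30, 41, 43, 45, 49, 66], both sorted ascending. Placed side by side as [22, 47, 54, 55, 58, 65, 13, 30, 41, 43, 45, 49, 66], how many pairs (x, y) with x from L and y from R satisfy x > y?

Count, for every r in R, how many entries of L exceed r:
r = 13: 22, 47, 54, 55, 58, 65 → 6
r = 30: 47, 54, 55, 58, 65 → 5
r = 41: 47, 54, 55, 58, 65 → 5
r = 43: 47, 54, 55, 58, 65 → 5
r = 45: 47, 54, 55, 58, 65 → 5
r = 49: 54, 55, 58, 65 → 4
r = 66: none → 0
Cross-inversions: 6 + 5 + 5 + 5 + 5 + 4 + 0 = 30

30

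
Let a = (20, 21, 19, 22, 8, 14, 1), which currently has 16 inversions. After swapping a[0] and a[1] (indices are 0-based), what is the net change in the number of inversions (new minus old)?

+1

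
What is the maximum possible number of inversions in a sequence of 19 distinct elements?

Inversions: 171

The maximum occurs when the array is in strictly decreasing order: every one of the C(19, 2) pairs is inverted.
C(19, 2) = 19·18/2 = 171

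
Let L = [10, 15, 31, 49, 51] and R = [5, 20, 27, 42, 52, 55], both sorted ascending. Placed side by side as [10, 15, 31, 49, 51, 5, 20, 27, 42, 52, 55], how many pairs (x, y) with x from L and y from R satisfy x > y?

Cross-inversions: 13

Take each right-half value and tally the left-half values above it:
r = 5: 10, 15, 31, 49, 51 → 5
r = 20: 31, 49, 51 → 3
r = 27: 31, 49, 51 → 3
r = 42: 49, 51 → 2
r = 52: none → 0
r = 55: none → 0
Cross-inversions: 5 + 3 + 3 + 2 + 0 + 0 = 13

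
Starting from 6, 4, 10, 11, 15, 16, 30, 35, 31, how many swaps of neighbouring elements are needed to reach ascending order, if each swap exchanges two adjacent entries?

There are 2 swaps.

Minimum adjacent swaps = number of inversions (each swap of adjacent out-of-order elements removes one inversion and no swap can remove more).
Count inversions — for each element, later elements that are smaller:
6: 4 → 1
4: none → 0
10: none → 0
11: none → 0
15: none → 0
16: none → 0
30: none → 0
35: 31 → 1
31: none → 0
Total inversions: 1 + 0 + 0 + 0 + 0 + 0 + 0 + 1 + 0 = 2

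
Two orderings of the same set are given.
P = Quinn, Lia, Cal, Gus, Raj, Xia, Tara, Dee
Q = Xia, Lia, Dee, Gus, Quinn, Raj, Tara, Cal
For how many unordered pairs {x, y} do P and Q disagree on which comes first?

Assign each item its position (1..8) in the first ordering, then rewrite the second ordering as that position sequence:
positions: Quinn→1, Lia→2, Cal→3, Gus→4, Raj→5, Xia→6, Tara→7, Dee→8
second ordering as positions: [6, 2, 8, 4, 1, 5, 7, 3]
Discordant pairs = inversions in this position sequence.
6: 2, 4, 1, 5, 3 → 5
2: 1 → 1
8: 4, 1, 5, 7, 3 → 5
4: 1, 3 → 2
1: 0
5: 3 → 1
7: 3 → 1
3: 0
Total: 5 + 1 + 5 + 2 + 0 + 1 + 1 + 0 = 15

15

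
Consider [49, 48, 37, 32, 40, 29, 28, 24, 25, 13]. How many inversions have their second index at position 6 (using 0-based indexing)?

The element at index 6 is 28.
Elements before it: 49, 48, 37, 32, 40, 29
Those larger than 28: 49, 48, 37, 32, 40, 29

6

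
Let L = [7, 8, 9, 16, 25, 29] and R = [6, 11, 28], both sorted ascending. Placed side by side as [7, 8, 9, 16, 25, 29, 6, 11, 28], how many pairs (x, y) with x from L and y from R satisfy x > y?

Take each right-half value and tally the left-half values above it:
r = 6: 7, 8, 9, 16, 25, 29 → 6
r = 11: 16, 25, 29 → 3
r = 28: 29 → 1
Cross-inversions: 6 + 3 + 1 = 10

10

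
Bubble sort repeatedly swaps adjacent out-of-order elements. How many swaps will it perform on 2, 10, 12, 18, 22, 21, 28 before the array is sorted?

There is 1 swap.

Minimum adjacent swaps = number of inversions (each swap of adjacent out-of-order elements removes one inversion and no swap can remove more).
Count inversions — for each element, later elements that are smaller:
2: none → 0
10: none → 0
12: none → 0
18: none → 0
22: 21 → 1
21: none → 0
28: none → 0
Total inversions: 0 + 0 + 0 + 0 + 1 + 0 + 0 = 1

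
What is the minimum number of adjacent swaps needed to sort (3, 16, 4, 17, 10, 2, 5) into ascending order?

There are 11 adjacent swaps.

Each adjacent swap fixes exactly one inversion, so the minimum swap count equals the number of inversions.
Count inversions — for each element, later elements that are smaller:
3: 2 → 1
16: 4, 10, 2, 5 → 4
4: 2 → 1
17: 10, 2, 5 → 3
10: 2, 5 → 2
2: none → 0
5: none → 0
Total inversions: 1 + 4 + 1 + 3 + 2 + 0 + 0 = 11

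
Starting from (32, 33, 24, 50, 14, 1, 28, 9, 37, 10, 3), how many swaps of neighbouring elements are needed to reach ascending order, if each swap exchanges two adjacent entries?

The minimum number of adjacent swaps to sort an array equals its inversion count, since every such swap removes exactly one inversion.
Count inversions — for each element, later elements that are smaller:
32: 24, 14, 1, 28, 9, 10, 3 → 7
33: 24, 14, 1, 28, 9, 10, 3 → 7
24: 14, 1, 9, 10, 3 → 5
50: 14, 1, 28, 9, 37, 10, 3 → 7
14: 1, 9, 10, 3 → 4
1: none → 0
28: 9, 10, 3 → 3
9: 3 → 1
37: 10, 3 → 2
10: 3 → 1
3: none → 0
Total inversions: 7 + 7 + 5 + 7 + 4 + 0 + 3 + 1 + 2 + 1 + 0 = 37

37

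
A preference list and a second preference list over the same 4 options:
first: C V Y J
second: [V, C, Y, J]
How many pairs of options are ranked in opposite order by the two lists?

Assign each item its position (1..4) in the first ordering, then rewrite the second ordering as that position sequence:
positions: C→1, V→2, Y→3, J→4
second ordering as positions: [2, 1, 3, 4]
Discordant pairs = inversions in this position sequence.
2: 1 → 1
1: 0
3: 0
4: 0
Total: 1 + 0 + 0 + 0 = 1

There is 1 pair.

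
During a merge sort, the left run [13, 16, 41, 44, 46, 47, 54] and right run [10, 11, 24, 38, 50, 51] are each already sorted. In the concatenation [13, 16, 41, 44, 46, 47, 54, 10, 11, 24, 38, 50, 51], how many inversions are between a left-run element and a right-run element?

There are 26 cross-inversions.

For each element r of the right run, count left-run elements greater than r:
r = 10: 13, 16, 41, 44, 46, 47, 54 → 7
r = 11: 13, 16, 41, 44, 46, 47, 54 → 7
r = 24: 41, 44, 46, 47, 54 → 5
r = 38: 41, 44, 46, 47, 54 → 5
r = 50: 54 → 1
r = 51: 54 → 1
Cross-inversions: 7 + 7 + 5 + 5 + 1 + 1 = 26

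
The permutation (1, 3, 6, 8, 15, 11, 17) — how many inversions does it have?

There is 1 inversion.

Inversion pairs (indices are 1-based):
(5,6): 15 > 11
That's 1 pair.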